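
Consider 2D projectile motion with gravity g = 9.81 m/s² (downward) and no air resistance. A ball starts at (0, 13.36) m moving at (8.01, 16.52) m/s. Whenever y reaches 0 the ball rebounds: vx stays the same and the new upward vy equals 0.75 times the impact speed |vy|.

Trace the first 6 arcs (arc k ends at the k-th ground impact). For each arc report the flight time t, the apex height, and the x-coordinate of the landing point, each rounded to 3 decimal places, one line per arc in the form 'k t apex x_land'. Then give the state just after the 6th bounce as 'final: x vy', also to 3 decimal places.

Arc 1: start y=13.360, vy=16.520 → t=4.042, apex=27.270, x_land=32.375, impact vy=-23.131
  bounce: vy ← 0.75·23.131 = 17.348
Arc 2: start y=0.000, vy=17.348 → t=3.537, apex=15.339, x_land=60.705, impact vy=-17.348
  bounce: vy ← 0.75·17.348 = 13.011
Arc 3: start y=0.000, vy=13.011 → t=2.653, apex=8.628, x_land=81.953, impact vy=-13.011
  bounce: vy ← 0.75·13.011 = 9.758
Arc 4: start y=0.000, vy=9.758 → t=1.989, apex=4.853, x_land=97.888, impact vy=-9.758
  bounce: vy ← 0.75·9.758 = 7.319
Arc 5: start y=0.000, vy=7.319 → t=1.492, apex=2.730, x_land=109.840, impact vy=-7.319
  bounce: vy ← 0.75·7.319 = 5.489
Arc 6: start y=0.000, vy=5.489 → t=1.119, apex=1.536, x_land=118.804, impact vy=-5.489
  bounce: vy ← 0.75·5.489 = 4.117

1 4.042 27.270 32.375
2 3.537 15.339 60.705
3 2.653 8.628 81.953
4 1.989 4.853 97.888
5 1.492 2.730 109.840
6 1.119 1.536 118.804
final: 118.804 4.117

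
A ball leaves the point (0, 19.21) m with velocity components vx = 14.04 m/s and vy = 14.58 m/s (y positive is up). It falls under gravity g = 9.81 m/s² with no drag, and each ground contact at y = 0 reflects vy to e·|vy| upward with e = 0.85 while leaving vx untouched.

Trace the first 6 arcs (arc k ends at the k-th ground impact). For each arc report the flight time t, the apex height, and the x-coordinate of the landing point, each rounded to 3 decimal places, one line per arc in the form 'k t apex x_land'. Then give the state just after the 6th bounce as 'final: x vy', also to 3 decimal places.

1 3.961 30.045 55.615
2 4.207 21.707 114.687
3 3.576 15.684 164.898
4 3.040 11.331 207.577
5 2.584 8.187 243.855
6 2.196 5.915 274.690
final: 274.690 9.157

Arc 1: start y=19.210, vy=14.580 → t=3.961, apex=30.045, x_land=55.615, impact vy=-24.279
  bounce: vy ← 0.85·24.279 = 20.637
Arc 2: start y=0.000, vy=20.637 → t=4.207, apex=21.707, x_land=114.687, impact vy=-20.637
  bounce: vy ← 0.85·20.637 = 17.542
Arc 3: start y=0.000, vy=17.542 → t=3.576, apex=15.684, x_land=164.898, impact vy=-17.542
  bounce: vy ← 0.85·17.542 = 14.910
Arc 4: start y=0.000, vy=14.910 → t=3.040, apex=11.331, x_land=207.577, impact vy=-14.910
  bounce: vy ← 0.85·14.910 = 12.674
Arc 5: start y=0.000, vy=12.674 → t=2.584, apex=8.187, x_land=243.855, impact vy=-12.674
  bounce: vy ← 0.85·12.674 = 10.773
Arc 6: start y=0.000, vy=10.773 → t=2.196, apex=5.915, x_land=274.690, impact vy=-10.773
  bounce: vy ← 0.85·10.773 = 9.157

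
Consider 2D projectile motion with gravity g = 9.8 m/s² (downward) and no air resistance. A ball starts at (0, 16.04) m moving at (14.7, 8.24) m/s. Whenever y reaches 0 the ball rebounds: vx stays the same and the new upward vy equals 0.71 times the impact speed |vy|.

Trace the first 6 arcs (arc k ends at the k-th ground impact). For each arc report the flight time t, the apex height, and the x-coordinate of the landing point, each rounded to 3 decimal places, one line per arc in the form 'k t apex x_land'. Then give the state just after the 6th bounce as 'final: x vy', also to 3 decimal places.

1 2.836 19.504 41.688
2 2.833 9.832 83.334
3 2.011 4.956 112.902
4 1.428 2.498 133.896
5 1.014 1.259 148.802
6 0.720 0.635 159.384
final: 159.384 2.505

Arc 1: start y=16.040, vy=8.240 → t=2.836, apex=19.504, x_land=41.688, impact vy=-19.552
  bounce: vy ← 0.71·19.552 = 13.882
Arc 2: start y=0.000, vy=13.882 → t=2.833, apex=9.832, x_land=83.334, impact vy=-13.882
  bounce: vy ← 0.71·13.882 = 9.856
Arc 3: start y=0.000, vy=9.856 → t=2.011, apex=4.956, x_land=112.902, impact vy=-9.856
  bounce: vy ← 0.71·9.856 = 6.998
Arc 4: start y=0.000, vy=6.998 → t=1.428, apex=2.498, x_land=133.896, impact vy=-6.998
  bounce: vy ← 0.71·6.998 = 4.968
Arc 5: start y=0.000, vy=4.968 → t=1.014, apex=1.259, x_land=148.802, impact vy=-4.968
  bounce: vy ← 0.71·4.968 = 3.528
Arc 6: start y=0.000, vy=3.528 → t=0.720, apex=0.635, x_land=159.384, impact vy=-3.528
  bounce: vy ← 0.71·3.528 = 2.505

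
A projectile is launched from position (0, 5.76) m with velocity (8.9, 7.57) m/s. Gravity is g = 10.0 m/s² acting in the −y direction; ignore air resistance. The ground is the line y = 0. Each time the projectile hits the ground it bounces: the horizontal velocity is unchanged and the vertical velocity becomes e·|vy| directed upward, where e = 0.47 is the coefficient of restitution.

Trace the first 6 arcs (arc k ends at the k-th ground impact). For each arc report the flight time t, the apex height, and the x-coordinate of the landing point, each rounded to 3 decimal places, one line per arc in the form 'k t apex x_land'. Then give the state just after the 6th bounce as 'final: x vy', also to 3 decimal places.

Arc 1: start y=5.760, vy=7.570 → t=2.070, apex=8.625, x_land=18.427, impact vy=-13.134
  bounce: vy ← 0.47·13.134 = 6.173
Arc 2: start y=0.000, vy=6.173 → t=1.235, apex=1.905, x_land=29.415, impact vy=-6.173
  bounce: vy ← 0.47·6.173 = 2.901
Arc 3: start y=0.000, vy=2.901 → t=0.580, apex=0.421, x_land=34.579, impact vy=-2.901
  bounce: vy ← 0.47·2.901 = 1.364
Arc 4: start y=0.000, vy=1.364 → t=0.273, apex=0.093, x_land=37.006, impact vy=-1.364
  bounce: vy ← 0.47·1.364 = 0.641
Arc 5: start y=0.000, vy=0.641 → t=0.128, apex=0.021, x_land=38.147, impact vy=-0.641
  bounce: vy ← 0.47·0.641 = 0.301
Arc 6: start y=0.000, vy=0.301 → t=0.060, apex=0.005, x_land=38.683, impact vy=-0.301
  bounce: vy ← 0.47·0.301 = 0.142

1 2.070 8.625 18.427
2 1.235 1.905 29.415
3 0.580 0.421 34.579
4 0.273 0.093 37.006
5 0.128 0.021 38.147
6 0.060 0.005 38.683
final: 38.683 0.142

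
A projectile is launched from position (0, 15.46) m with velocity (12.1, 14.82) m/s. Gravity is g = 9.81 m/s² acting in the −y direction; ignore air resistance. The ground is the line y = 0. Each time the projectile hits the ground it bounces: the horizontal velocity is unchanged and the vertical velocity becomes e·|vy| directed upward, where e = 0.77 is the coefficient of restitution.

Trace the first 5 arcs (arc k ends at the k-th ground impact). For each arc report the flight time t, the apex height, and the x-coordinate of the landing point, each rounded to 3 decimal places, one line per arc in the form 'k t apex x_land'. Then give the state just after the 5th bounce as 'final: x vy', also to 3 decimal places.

1 3.842 26.654 46.486
2 3.590 15.803 89.924
3 2.764 9.370 123.371
4 2.128 5.555 149.126
5 1.639 3.294 168.957
final: 168.957 6.190

Arc 1: start y=15.460, vy=14.820 → t=3.842, apex=26.654, x_land=46.486, impact vy=-22.868
  bounce: vy ← 0.77·22.868 = 17.609
Arc 2: start y=0.000, vy=17.609 → t=3.590, apex=15.803, x_land=89.924, impact vy=-17.609
  bounce: vy ← 0.77·17.609 = 13.559
Arc 3: start y=0.000, vy=13.559 → t=2.764, apex=9.370, x_land=123.371, impact vy=-13.559
  bounce: vy ← 0.77·13.559 = 10.440
Arc 4: start y=0.000, vy=10.440 → t=2.128, apex=5.555, x_land=149.126, impact vy=-10.440
  bounce: vy ← 0.77·10.440 = 8.039
Arc 5: start y=0.000, vy=8.039 → t=1.639, apex=3.294, x_land=168.957, impact vy=-8.039
  bounce: vy ← 0.77·8.039 = 6.190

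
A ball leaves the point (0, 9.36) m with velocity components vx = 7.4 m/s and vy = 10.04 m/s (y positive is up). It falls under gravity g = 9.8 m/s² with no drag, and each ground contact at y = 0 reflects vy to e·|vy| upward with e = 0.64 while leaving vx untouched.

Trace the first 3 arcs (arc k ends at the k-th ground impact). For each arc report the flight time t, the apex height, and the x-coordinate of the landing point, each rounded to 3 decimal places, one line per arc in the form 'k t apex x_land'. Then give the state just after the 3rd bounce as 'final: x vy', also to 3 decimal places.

Arc 1: start y=9.360, vy=10.040 → t=2.745, apex=14.503, x_land=20.312, impact vy=-16.860
  bounce: vy ← 0.64·16.860 = 10.790
Arc 2: start y=0.000, vy=10.790 → t=2.202, apex=5.940, x_land=36.608, impact vy=-10.790
  bounce: vy ← 0.64·10.790 = 6.906
Arc 3: start y=0.000, vy=6.906 → t=1.409, apex=2.433, x_land=47.037, impact vy=-6.906
  bounce: vy ← 0.64·6.906 = 4.420

1 2.745 14.503 20.312
2 2.202 5.940 36.608
3 1.409 2.433 47.037
final: 47.037 4.420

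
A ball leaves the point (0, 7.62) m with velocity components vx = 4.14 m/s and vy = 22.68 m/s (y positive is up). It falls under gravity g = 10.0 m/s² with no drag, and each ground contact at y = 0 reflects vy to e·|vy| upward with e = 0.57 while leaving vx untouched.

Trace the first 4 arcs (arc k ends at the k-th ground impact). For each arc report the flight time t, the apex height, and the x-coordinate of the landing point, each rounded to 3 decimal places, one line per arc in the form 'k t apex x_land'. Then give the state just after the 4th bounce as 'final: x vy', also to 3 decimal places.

1 4.850 33.339 20.080
2 2.944 10.832 32.267
3 1.678 3.519 39.213
4 0.956 1.143 43.173
final: 43.173 2.726

Arc 1: start y=7.620, vy=22.680 → t=4.850, apex=33.339, x_land=20.080, impact vy=-25.822
  bounce: vy ← 0.57·25.822 = 14.719
Arc 2: start y=0.000, vy=14.719 → t=2.944, apex=10.832, x_land=32.267, impact vy=-14.719
  bounce: vy ← 0.57·14.719 = 8.390
Arc 3: start y=0.000, vy=8.390 → t=1.678, apex=3.519, x_land=39.213, impact vy=-8.390
  bounce: vy ← 0.57·8.390 = 4.782
Arc 4: start y=0.000, vy=4.782 → t=0.956, apex=1.143, x_land=43.173, impact vy=-4.782
  bounce: vy ← 0.57·4.782 = 2.726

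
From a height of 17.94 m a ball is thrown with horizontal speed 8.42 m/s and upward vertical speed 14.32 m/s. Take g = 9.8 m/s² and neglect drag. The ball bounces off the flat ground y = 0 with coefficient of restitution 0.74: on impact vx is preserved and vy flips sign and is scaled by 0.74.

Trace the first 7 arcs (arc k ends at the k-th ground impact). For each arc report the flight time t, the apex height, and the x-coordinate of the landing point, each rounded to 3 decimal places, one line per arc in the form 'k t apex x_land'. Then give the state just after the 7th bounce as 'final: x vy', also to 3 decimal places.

1 3.869 28.402 32.575
2 3.563 15.553 62.577
3 2.637 8.517 84.779
4 1.951 4.664 101.208
5 1.444 2.554 113.366
6 1.068 1.399 122.363
7 0.791 0.766 129.020
final: 129.020 2.867

Arc 1: start y=17.940, vy=14.320 → t=3.869, apex=28.402, x_land=32.575, impact vy=-23.594
  bounce: vy ← 0.74·23.594 = 17.460
Arc 2: start y=0.000, vy=17.460 → t=3.563, apex=15.553, x_land=62.577, impact vy=-17.460
  bounce: vy ← 0.74·17.460 = 12.920
Arc 3: start y=0.000, vy=12.920 → t=2.637, apex=8.517, x_land=84.779, impact vy=-12.920
  bounce: vy ← 0.74·12.920 = 9.561
Arc 4: start y=0.000, vy=9.561 → t=1.951, apex=4.664, x_land=101.208, impact vy=-9.561
  bounce: vy ← 0.74·9.561 = 7.075
Arc 5: start y=0.000, vy=7.075 → t=1.444, apex=2.554, x_land=113.366, impact vy=-7.075
  bounce: vy ← 0.74·7.075 = 5.236
Arc 6: start y=0.000, vy=5.236 → t=1.068, apex=1.399, x_land=122.363, impact vy=-5.236
  bounce: vy ← 0.74·5.236 = 3.874
Arc 7: start y=0.000, vy=3.874 → t=0.791, apex=0.766, x_land=129.020, impact vy=-3.874
  bounce: vy ← 0.74·3.874 = 2.867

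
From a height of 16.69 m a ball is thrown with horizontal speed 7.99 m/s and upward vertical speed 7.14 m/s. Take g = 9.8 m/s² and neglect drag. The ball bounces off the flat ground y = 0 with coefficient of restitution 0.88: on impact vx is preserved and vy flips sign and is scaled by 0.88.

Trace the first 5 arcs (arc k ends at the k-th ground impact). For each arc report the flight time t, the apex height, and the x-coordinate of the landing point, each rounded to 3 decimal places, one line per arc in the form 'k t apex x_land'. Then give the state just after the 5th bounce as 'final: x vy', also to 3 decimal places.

Arc 1: start y=16.690, vy=7.140 → t=2.713, apex=19.291, x_land=21.675, impact vy=-19.445
  bounce: vy ← 0.88·19.445 = 17.111
Arc 2: start y=0.000, vy=17.111 → t=3.492, apex=14.939, x_land=49.577, impact vy=-17.111
  bounce: vy ← 0.88·17.111 = 15.058
Arc 3: start y=0.000, vy=15.058 → t=3.073, apex=11.569, x_land=74.131, impact vy=-15.058
  bounce: vy ← 0.88·15.058 = 13.251
Arc 4: start y=0.000, vy=13.251 → t=2.704, apex=8.959, x_land=95.738, impact vy=-13.251
  bounce: vy ← 0.88·13.251 = 11.661
Arc 5: start y=0.000, vy=11.661 → t=2.380, apex=6.938, x_land=114.753, impact vy=-11.661
  bounce: vy ← 0.88·11.661 = 10.262

1 2.713 19.291 21.675
2 3.492 14.939 49.577
3 3.073 11.569 74.131
4 2.704 8.959 95.738
5 2.380 6.938 114.753
final: 114.753 10.262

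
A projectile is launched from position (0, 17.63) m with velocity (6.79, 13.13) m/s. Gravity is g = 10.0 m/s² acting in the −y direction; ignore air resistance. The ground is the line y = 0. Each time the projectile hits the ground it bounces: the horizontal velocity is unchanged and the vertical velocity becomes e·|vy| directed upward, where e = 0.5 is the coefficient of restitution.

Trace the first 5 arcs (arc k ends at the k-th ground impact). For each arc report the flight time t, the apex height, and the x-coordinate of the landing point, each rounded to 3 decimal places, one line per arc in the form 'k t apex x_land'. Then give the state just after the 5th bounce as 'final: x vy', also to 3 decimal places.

Arc 1: start y=17.630, vy=13.130 → t=3.604, apex=26.250, x_land=24.473, impact vy=-22.913
  bounce: vy ← 0.5·22.913 = 11.456
Arc 2: start y=0.000, vy=11.456 → t=2.291, apex=6.562, x_land=40.031, impact vy=-11.456
  bounce: vy ← 0.5·11.456 = 5.728
Arc 3: start y=0.000, vy=5.728 → t=1.146, apex=1.641, x_land=47.810, impact vy=-5.728
  bounce: vy ← 0.5·5.728 = 2.864
Arc 4: start y=0.000, vy=2.864 → t=0.573, apex=0.410, x_land=51.699, impact vy=-2.864
  bounce: vy ← 0.5·2.864 = 1.432
Arc 5: start y=0.000, vy=1.432 → t=0.286, apex=0.103, x_land=53.644, impact vy=-1.432
  bounce: vy ← 0.5·1.432 = 0.716

1 3.604 26.250 24.473
2 2.291 6.562 40.031
3 1.146 1.641 47.810
4 0.573 0.410 51.699
5 0.286 0.103 53.644
final: 53.644 0.716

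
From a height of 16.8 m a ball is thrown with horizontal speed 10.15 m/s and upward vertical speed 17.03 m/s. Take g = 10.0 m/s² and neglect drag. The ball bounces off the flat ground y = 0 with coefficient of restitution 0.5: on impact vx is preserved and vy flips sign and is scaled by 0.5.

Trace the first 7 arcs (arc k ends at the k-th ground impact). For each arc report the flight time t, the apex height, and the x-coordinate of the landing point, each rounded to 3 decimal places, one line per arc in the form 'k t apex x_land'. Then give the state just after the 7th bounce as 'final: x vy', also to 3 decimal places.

1 4.205 31.301 42.681
2 2.502 7.825 68.077
3 1.251 1.956 80.775
4 0.626 0.489 87.124
5 0.313 0.122 90.298
6 0.156 0.031 91.885
7 0.078 0.008 92.679
final: 92.679 0.195

Arc 1: start y=16.800, vy=17.030 → t=4.205, apex=31.301, x_land=42.681, impact vy=-25.020
  bounce: vy ← 0.5·25.020 = 12.510
Arc 2: start y=0.000, vy=12.510 → t=2.502, apex=7.825, x_land=68.077, impact vy=-12.510
  bounce: vy ← 0.5·12.510 = 6.255
Arc 3: start y=0.000, vy=6.255 → t=1.251, apex=1.956, x_land=80.775, impact vy=-6.255
  bounce: vy ← 0.5·6.255 = 3.128
Arc 4: start y=0.000, vy=3.128 → t=0.626, apex=0.489, x_land=87.124, impact vy=-3.128
  bounce: vy ← 0.5·3.128 = 1.564
Arc 5: start y=0.000, vy=1.564 → t=0.313, apex=0.122, x_land=90.298, impact vy=-1.564
  bounce: vy ← 0.5·1.564 = 0.782
Arc 6: start y=0.000, vy=0.782 → t=0.156, apex=0.031, x_land=91.885, impact vy=-0.782
  bounce: vy ← 0.5·0.782 = 0.391
Arc 7: start y=0.000, vy=0.391 → t=0.078, apex=0.008, x_land=92.679, impact vy=-0.391
  bounce: vy ← 0.5·0.391 = 0.195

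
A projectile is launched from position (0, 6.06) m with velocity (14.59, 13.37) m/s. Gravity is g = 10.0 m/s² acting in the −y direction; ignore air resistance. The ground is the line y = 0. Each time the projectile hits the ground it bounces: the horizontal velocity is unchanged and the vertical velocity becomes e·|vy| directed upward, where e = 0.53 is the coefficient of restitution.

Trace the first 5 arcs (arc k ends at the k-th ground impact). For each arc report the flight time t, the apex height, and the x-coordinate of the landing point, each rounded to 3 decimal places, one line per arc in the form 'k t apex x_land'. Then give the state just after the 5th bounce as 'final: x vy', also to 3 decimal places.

1 3.069 14.998 44.776
2 1.836 4.213 71.561
3 0.973 1.183 85.757
4 0.516 0.332 93.280
5 0.273 0.093 97.268
final: 97.268 0.724

Arc 1: start y=6.060, vy=13.370 → t=3.069, apex=14.998, x_land=44.776, impact vy=-17.319
  bounce: vy ← 0.53·17.319 = 9.179
Arc 2: start y=0.000, vy=9.179 → t=1.836, apex=4.213, x_land=71.561, impact vy=-9.179
  bounce: vy ← 0.53·9.179 = 4.865
Arc 3: start y=0.000, vy=4.865 → t=0.973, apex=1.183, x_land=85.757, impact vy=-4.865
  bounce: vy ← 0.53·4.865 = 2.578
Arc 4: start y=0.000, vy=2.578 → t=0.516, apex=0.332, x_land=93.280, impact vy=-2.578
  bounce: vy ← 0.53·2.578 = 1.367
Arc 5: start y=0.000, vy=1.367 → t=0.273, apex=0.093, x_land=97.268, impact vy=-1.367
  bounce: vy ← 0.53·1.367 = 0.724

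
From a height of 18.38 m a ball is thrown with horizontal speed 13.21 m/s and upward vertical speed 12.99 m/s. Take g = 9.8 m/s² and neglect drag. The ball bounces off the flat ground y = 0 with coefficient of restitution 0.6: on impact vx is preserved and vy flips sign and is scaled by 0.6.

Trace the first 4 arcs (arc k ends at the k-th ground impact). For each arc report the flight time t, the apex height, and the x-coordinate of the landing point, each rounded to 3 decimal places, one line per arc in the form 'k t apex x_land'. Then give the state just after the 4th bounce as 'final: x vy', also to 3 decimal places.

Arc 1: start y=18.380, vy=12.990 → t=3.672, apex=26.989, x_land=48.513, impact vy=-23.000
  bounce: vy ← 0.6·23.000 = 13.800
Arc 2: start y=0.000, vy=13.800 → t=2.816, apex=9.716, x_land=85.716, impact vy=-13.800
  bounce: vy ← 0.6·13.800 = 8.280
Arc 3: start y=0.000, vy=8.280 → t=1.690, apex=3.498, x_land=108.038, impact vy=-8.280
  bounce: vy ← 0.6·8.280 = 4.968
Arc 4: start y=0.000, vy=4.968 → t=1.014, apex=1.259, x_land=121.431, impact vy=-4.968
  bounce: vy ← 0.6·4.968 = 2.981

1 3.672 26.989 48.513
2 2.816 9.716 85.716
3 1.690 3.498 108.038
4 1.014 1.259 121.431
final: 121.431 2.981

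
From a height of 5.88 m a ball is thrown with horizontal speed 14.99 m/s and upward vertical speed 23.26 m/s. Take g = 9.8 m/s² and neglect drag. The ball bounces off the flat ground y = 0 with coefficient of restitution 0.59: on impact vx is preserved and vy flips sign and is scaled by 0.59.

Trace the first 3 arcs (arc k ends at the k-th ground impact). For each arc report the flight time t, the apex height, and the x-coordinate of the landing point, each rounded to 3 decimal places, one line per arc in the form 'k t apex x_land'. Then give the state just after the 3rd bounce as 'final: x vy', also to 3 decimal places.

Arc 1: start y=5.880, vy=23.260 → t=4.988, apex=33.483, x_land=74.763, impact vy=-25.618
  bounce: vy ← 0.59·25.618 = 15.115
Arc 2: start y=0.000, vy=15.115 → t=3.085, apex=11.656, x_land=121.001, impact vy=-15.115
  bounce: vy ← 0.59·15.115 = 8.918
Arc 3: start y=0.000, vy=8.918 → t=1.820, apex=4.057, x_land=148.282, impact vy=-8.918
  bounce: vy ← 0.59·8.918 = 5.261

1 4.988 33.483 74.763
2 3.085 11.656 121.001
3 1.820 4.057 148.282
final: 148.282 5.261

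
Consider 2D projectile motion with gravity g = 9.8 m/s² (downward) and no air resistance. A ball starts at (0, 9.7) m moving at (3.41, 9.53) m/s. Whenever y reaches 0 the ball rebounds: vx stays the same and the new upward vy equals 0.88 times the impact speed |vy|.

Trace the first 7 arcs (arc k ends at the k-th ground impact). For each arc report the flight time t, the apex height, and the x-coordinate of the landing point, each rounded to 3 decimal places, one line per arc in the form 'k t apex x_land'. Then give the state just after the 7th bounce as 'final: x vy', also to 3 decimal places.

Arc 1: start y=9.700, vy=9.530 → t=2.683, apex=14.334, x_land=9.148, impact vy=-16.761
  bounce: vy ← 0.88·16.761 = 14.750
Arc 2: start y=0.000, vy=14.750 → t=3.010, apex=11.100, x_land=19.413, impact vy=-14.750
  bounce: vy ← 0.88·14.750 = 12.980
Arc 3: start y=0.000, vy=12.980 → t=2.649, apex=8.596, x_land=28.446, impact vy=-12.980
  bounce: vy ← 0.88·12.980 = 11.422
Arc 4: start y=0.000, vy=11.422 → t=2.331, apex=6.657, x_land=36.395, impact vy=-11.422
  bounce: vy ← 0.88·11.422 = 10.052
Arc 5: start y=0.000, vy=10.052 → t=2.051, apex=5.155, x_land=43.390, impact vy=-10.052
  bounce: vy ← 0.88·10.052 = 8.845
Arc 6: start y=0.000, vy=8.845 → t=1.805, apex=3.992, x_land=49.546, impact vy=-8.845
  bounce: vy ← 0.88·8.845 = 7.784
Arc 7: start y=0.000, vy=7.784 → t=1.589, apex=3.091, x_land=54.963, impact vy=-7.784
  bounce: vy ← 0.88·7.784 = 6.850

1 2.683 14.334 9.148
2 3.010 11.100 19.413
3 2.649 8.596 28.446
4 2.331 6.657 36.395
5 2.051 5.155 43.390
6 1.805 3.992 49.546
7 1.589 3.091 54.963
final: 54.963 6.850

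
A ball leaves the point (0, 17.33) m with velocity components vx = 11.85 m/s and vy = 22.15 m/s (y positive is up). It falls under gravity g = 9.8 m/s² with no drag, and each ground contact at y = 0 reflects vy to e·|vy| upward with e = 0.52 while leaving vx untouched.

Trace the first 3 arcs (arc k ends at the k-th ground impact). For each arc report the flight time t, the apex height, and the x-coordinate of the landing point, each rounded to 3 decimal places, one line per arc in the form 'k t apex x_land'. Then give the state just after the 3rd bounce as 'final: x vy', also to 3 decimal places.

1 5.200 42.362 61.626
2 3.058 11.455 97.862
3 1.590 3.097 116.705
final: 116.705 4.052

Arc 1: start y=17.330, vy=22.150 → t=5.200, apex=42.362, x_land=61.626, impact vy=-28.815
  bounce: vy ← 0.52·28.815 = 14.984
Arc 2: start y=0.000, vy=14.984 → t=3.058, apex=11.455, x_land=97.862, impact vy=-14.984
  bounce: vy ← 0.52·14.984 = 7.792
Arc 3: start y=0.000, vy=7.792 → t=1.590, apex=3.097, x_land=116.705, impact vy=-7.792
  bounce: vy ← 0.52·7.792 = 4.052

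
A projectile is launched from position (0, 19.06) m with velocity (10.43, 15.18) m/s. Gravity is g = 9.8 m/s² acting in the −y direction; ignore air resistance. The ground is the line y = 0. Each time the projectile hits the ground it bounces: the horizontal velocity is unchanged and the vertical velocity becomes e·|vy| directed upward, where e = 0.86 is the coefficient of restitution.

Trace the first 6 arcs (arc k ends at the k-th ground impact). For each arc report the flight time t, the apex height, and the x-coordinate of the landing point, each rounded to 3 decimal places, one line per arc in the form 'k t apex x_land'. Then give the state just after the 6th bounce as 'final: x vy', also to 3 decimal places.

1 4.057 30.817 42.312
2 4.313 22.792 87.302
3 3.710 16.857 125.992
4 3.190 12.467 159.266
5 2.744 9.221 187.882
6 2.359 6.820 212.491
final: 212.491 9.943

Arc 1: start y=19.060, vy=15.180 → t=4.057, apex=30.817, x_land=42.312, impact vy=-24.577
  bounce: vy ← 0.86·24.577 = 21.136
Arc 2: start y=0.000, vy=21.136 → t=4.313, apex=22.792, x_land=87.302, impact vy=-21.136
  bounce: vy ← 0.86·21.136 = 18.177
Arc 3: start y=0.000, vy=18.177 → t=3.710, apex=16.857, x_land=125.992, impact vy=-18.177
  bounce: vy ← 0.86·18.177 = 15.632
Arc 4: start y=0.000, vy=15.632 → t=3.190, apex=12.467, x_land=159.266, impact vy=-15.632
  bounce: vy ← 0.86·15.632 = 13.444
Arc 5: start y=0.000, vy=13.444 → t=2.744, apex=9.221, x_land=187.882, impact vy=-13.444
  bounce: vy ← 0.86·13.444 = 11.561
Arc 6: start y=0.000, vy=11.561 → t=2.359, apex=6.820, x_land=212.491, impact vy=-11.561
  bounce: vy ← 0.86·11.561 = 9.943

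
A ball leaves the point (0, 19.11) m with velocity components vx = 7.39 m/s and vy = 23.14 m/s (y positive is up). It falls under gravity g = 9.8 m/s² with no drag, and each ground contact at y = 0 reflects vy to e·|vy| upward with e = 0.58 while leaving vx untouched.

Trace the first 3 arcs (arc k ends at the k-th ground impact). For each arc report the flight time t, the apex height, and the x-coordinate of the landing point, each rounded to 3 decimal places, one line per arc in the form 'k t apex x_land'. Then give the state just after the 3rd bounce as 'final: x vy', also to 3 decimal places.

1 5.439 46.429 40.197
2 3.571 15.619 66.585
3 2.071 5.254 81.890
final: 81.890 5.886

Arc 1: start y=19.110, vy=23.140 → t=5.439, apex=46.429, x_land=40.197, impact vy=-30.166
  bounce: vy ← 0.58·30.166 = 17.497
Arc 2: start y=0.000, vy=17.497 → t=3.571, apex=15.619, x_land=66.585, impact vy=-17.497
  bounce: vy ← 0.58·17.497 = 10.148
Arc 3: start y=0.000, vy=10.148 → t=2.071, apex=5.254, x_land=81.890, impact vy=-10.148
  bounce: vy ← 0.58·10.148 = 5.886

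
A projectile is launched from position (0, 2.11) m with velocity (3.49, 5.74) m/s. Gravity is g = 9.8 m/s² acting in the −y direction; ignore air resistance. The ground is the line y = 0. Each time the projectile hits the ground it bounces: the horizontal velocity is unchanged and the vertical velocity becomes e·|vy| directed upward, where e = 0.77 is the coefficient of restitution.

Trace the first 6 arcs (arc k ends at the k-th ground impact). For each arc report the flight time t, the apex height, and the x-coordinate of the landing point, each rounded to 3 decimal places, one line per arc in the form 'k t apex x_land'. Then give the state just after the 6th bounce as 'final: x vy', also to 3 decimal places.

1 1.465 3.791 5.114
2 1.355 2.248 9.841
3 1.043 1.333 13.481
4 0.803 0.790 16.284
5 0.618 0.468 18.443
6 0.476 0.278 20.104
final: 20.104 1.797

Arc 1: start y=2.110, vy=5.740 → t=1.465, apex=3.791, x_land=5.114, impact vy=-8.620
  bounce: vy ← 0.77·8.620 = 6.637
Arc 2: start y=0.000, vy=6.637 → t=1.355, apex=2.248, x_land=9.841, impact vy=-6.637
  bounce: vy ← 0.77·6.637 = 5.111
Arc 3: start y=0.000, vy=5.111 → t=1.043, apex=1.333, x_land=13.481, impact vy=-5.111
  bounce: vy ← 0.77·5.111 = 3.935
Arc 4: start y=0.000, vy=3.935 → t=0.803, apex=0.790, x_land=16.284, impact vy=-3.935
  bounce: vy ← 0.77·3.935 = 3.030
Arc 5: start y=0.000, vy=3.030 → t=0.618, apex=0.468, x_land=18.443, impact vy=-3.030
  bounce: vy ← 0.77·3.030 = 2.333
Arc 6: start y=0.000, vy=2.333 → t=0.476, apex=0.278, x_land=20.104, impact vy=-2.333
  bounce: vy ← 0.77·2.333 = 1.797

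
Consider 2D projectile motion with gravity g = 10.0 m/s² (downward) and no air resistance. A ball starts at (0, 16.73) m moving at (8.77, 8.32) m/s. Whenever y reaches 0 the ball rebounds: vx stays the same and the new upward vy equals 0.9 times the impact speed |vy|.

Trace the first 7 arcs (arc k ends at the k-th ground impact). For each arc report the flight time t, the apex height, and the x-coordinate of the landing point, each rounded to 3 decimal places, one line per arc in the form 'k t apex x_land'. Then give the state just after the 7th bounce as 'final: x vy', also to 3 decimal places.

Arc 1: start y=16.730, vy=8.320 → t=2.842, apex=20.191, x_land=24.920, impact vy=-20.095
  bounce: vy ← 0.9·20.095 = 18.086
Arc 2: start y=0.000, vy=18.086 → t=3.617, apex=16.355, x_land=56.643, impact vy=-18.086
  bounce: vy ← 0.9·18.086 = 16.277
Arc 3: start y=0.000, vy=16.277 → t=3.255, apex=13.247, x_land=85.193, impact vy=-16.277
  bounce: vy ← 0.9·16.277 = 14.649
Arc 4: start y=0.000, vy=14.649 → t=2.930, apex=10.730, x_land=110.888, impact vy=-14.649
  bounce: vy ← 0.9·14.649 = 13.185
Arc 5: start y=0.000, vy=13.185 → t=2.637, apex=8.692, x_land=134.014, impact vy=-13.185
  bounce: vy ← 0.9·13.185 = 11.866
Arc 6: start y=0.000, vy=11.866 → t=2.373, apex=7.040, x_land=154.827, impact vy=-11.866
  bounce: vy ← 0.9·11.866 = 10.679
Arc 7: start y=0.000, vy=10.679 → t=2.136, apex=5.703, x_land=173.559, impact vy=-10.679
  bounce: vy ← 0.9·10.679 = 9.612

1 2.842 20.191 24.920
2 3.617 16.355 56.643
3 3.255 13.247 85.193
4 2.930 10.730 110.888
5 2.637 8.692 134.014
6 2.373 7.040 154.827
7 2.136 5.703 173.559
final: 173.559 9.612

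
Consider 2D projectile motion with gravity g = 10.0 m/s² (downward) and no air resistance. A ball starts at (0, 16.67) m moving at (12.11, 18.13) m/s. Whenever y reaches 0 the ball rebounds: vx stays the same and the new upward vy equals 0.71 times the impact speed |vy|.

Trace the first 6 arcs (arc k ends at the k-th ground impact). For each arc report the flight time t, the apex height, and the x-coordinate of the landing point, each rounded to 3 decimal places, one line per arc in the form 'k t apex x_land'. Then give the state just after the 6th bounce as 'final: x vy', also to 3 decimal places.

1 4.386 33.105 53.116
2 3.654 16.688 97.364
3 2.594 8.412 128.780
4 1.842 4.241 151.085
5 1.308 2.138 166.922
6 0.929 1.078 178.166
final: 178.166 3.296

Arc 1: start y=16.670, vy=18.130 → t=4.386, apex=33.105, x_land=53.116, impact vy=-25.731
  bounce: vy ← 0.71·25.731 = 18.269
Arc 2: start y=0.000, vy=18.269 → t=3.654, apex=16.688, x_land=97.364, impact vy=-18.269
  bounce: vy ← 0.71·18.269 = 12.971
Arc 3: start y=0.000, vy=12.971 → t=2.594, apex=8.412, x_land=128.780, impact vy=-12.971
  bounce: vy ← 0.71·12.971 = 9.209
Arc 4: start y=0.000, vy=9.209 → t=1.842, apex=4.241, x_land=151.085, impact vy=-9.209
  bounce: vy ← 0.71·9.209 = 6.539
Arc 5: start y=0.000, vy=6.539 → t=1.308, apex=2.138, x_land=166.922, impact vy=-6.539
  bounce: vy ← 0.71·6.539 = 4.643
Arc 6: start y=0.000, vy=4.643 → t=0.929, apex=1.078, x_land=178.166, impact vy=-4.643
  bounce: vy ← 0.71·4.643 = 3.296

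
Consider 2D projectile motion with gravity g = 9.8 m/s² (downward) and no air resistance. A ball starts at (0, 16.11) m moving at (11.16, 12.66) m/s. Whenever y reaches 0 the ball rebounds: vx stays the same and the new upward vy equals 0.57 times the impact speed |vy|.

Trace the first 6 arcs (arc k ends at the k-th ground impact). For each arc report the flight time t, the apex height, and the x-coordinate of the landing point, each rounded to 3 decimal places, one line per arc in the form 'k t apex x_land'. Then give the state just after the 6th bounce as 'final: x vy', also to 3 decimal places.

1 3.518 24.287 39.263
2 2.538 7.891 67.587
3 1.447 2.564 83.732
4 0.825 0.833 92.935
5 0.470 0.271 98.180
6 0.268 0.088 101.170
final: 101.170 0.748

Arc 1: start y=16.110, vy=12.660 → t=3.518, apex=24.287, x_land=39.263, impact vy=-21.818
  bounce: vy ← 0.57·21.818 = 12.436
Arc 2: start y=0.000, vy=12.436 → t=2.538, apex=7.891, x_land=67.587, impact vy=-12.436
  bounce: vy ← 0.57·12.436 = 7.089
Arc 3: start y=0.000, vy=7.089 → t=1.447, apex=2.564, x_land=83.732, impact vy=-7.089
  bounce: vy ← 0.57·7.089 = 4.041
Arc 4: start y=0.000, vy=4.041 → t=0.825, apex=0.833, x_land=92.935, impact vy=-4.041
  bounce: vy ← 0.57·4.041 = 2.303
Arc 5: start y=0.000, vy=2.303 → t=0.470, apex=0.271, x_land=98.180, impact vy=-2.303
  bounce: vy ← 0.57·2.303 = 1.313
Arc 6: start y=0.000, vy=1.313 → t=0.268, apex=0.088, x_land=101.170, impact vy=-1.313
  bounce: vy ← 0.57·1.313 = 0.748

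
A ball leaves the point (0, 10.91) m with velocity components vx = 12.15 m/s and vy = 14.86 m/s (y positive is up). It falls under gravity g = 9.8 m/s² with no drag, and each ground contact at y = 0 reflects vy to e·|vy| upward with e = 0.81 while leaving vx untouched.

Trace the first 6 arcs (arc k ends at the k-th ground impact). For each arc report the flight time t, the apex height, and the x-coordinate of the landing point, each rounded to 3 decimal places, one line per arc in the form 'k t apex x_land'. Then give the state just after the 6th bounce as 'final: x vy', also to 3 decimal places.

Arc 1: start y=10.910, vy=14.860 → t=3.644, apex=22.176, x_land=44.271, impact vy=-20.848
  bounce: vy ← 0.81·20.848 = 16.887
Arc 2: start y=0.000, vy=16.887 → t=3.446, apex=14.550, x_land=86.144, impact vy=-16.887
  bounce: vy ← 0.81·16.887 = 13.679
Arc 3: start y=0.000, vy=13.679 → t=2.792, apex=9.546, x_land=120.062, impact vy=-13.679
  bounce: vy ← 0.81·13.679 = 11.080
Arc 4: start y=0.000, vy=11.080 → t=2.261, apex=6.263, x_land=147.535, impact vy=-11.080
  bounce: vy ← 0.81·11.080 = 8.975
Arc 5: start y=0.000, vy=8.975 → t=1.832, apex=4.109, x_land=169.788, impact vy=-8.975
  bounce: vy ← 0.81·8.975 = 7.269
Arc 6: start y=0.000, vy=7.269 → t=1.484, apex=2.696, x_land=187.813, impact vy=-7.269
  bounce: vy ← 0.81·7.269 = 5.888

1 3.644 22.176 44.271
2 3.446 14.550 86.144
3 2.792 9.546 120.062
4 2.261 6.263 147.535
5 1.832 4.109 169.788
6 1.484 2.696 187.813
final: 187.813 5.888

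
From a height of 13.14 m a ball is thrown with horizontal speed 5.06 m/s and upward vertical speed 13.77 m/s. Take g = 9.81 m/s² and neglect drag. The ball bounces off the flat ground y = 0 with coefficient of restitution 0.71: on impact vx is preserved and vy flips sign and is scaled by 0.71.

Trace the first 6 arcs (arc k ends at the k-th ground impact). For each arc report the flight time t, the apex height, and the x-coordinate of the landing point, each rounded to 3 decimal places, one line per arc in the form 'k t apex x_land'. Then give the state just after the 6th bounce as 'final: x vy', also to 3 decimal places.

Arc 1: start y=13.140, vy=13.770 → t=3.560, apex=22.804, x_land=18.013, impact vy=-21.152
  bounce: vy ← 0.71·21.152 = 15.018
Arc 2: start y=0.000, vy=15.018 → t=3.062, apex=11.496, x_land=33.506, impact vy=-15.018
  bounce: vy ← 0.71·15.018 = 10.663
Arc 3: start y=0.000, vy=10.663 → t=2.174, apex=5.795, x_land=44.505, impact vy=-10.663
  bounce: vy ← 0.71·10.663 = 7.571
Arc 4: start y=0.000, vy=7.571 → t=1.543, apex=2.921, x_land=52.315, impact vy=-7.571
  bounce: vy ← 0.71·7.571 = 5.375
Arc 5: start y=0.000, vy=5.375 → t=1.096, apex=1.473, x_land=57.860, impact vy=-5.375
  bounce: vy ← 0.71·5.375 = 3.816
Arc 6: start y=0.000, vy=3.816 → t=0.778, apex=0.742, x_land=61.797, impact vy=-3.816
  bounce: vy ← 0.71·3.816 = 2.710

1 3.560 22.804 18.013
2 3.062 11.496 33.506
3 2.174 5.795 44.505
4 1.543 2.921 52.315
5 1.096 1.473 57.860
6 0.778 0.742 61.797
final: 61.797 2.710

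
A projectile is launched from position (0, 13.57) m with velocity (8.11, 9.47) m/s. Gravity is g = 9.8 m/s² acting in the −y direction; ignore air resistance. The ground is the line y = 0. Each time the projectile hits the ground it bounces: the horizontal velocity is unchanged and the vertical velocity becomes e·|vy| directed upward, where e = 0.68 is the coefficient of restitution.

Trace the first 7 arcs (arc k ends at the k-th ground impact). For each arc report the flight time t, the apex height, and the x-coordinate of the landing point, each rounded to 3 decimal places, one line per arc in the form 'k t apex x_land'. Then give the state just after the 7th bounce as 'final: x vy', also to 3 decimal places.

1 2.891 18.146 23.443
2 2.617 8.391 44.668
3 1.780 3.880 59.101
4 1.210 1.794 68.916
5 0.823 0.830 75.590
6 0.560 0.384 80.128
7 0.381 0.177 83.214
final: 83.214 1.268

Arc 1: start y=13.570, vy=9.470 → t=2.891, apex=18.146, x_land=23.443, impact vy=-18.859
  bounce: vy ← 0.68·18.859 = 12.824
Arc 2: start y=0.000, vy=12.824 → t=2.617, apex=8.391, x_land=44.668, impact vy=-12.824
  bounce: vy ← 0.68·12.824 = 8.720
Arc 3: start y=0.000, vy=8.720 → t=1.780, apex=3.880, x_land=59.101, impact vy=-8.720
  bounce: vy ← 0.68·8.720 = 5.930
Arc 4: start y=0.000, vy=5.930 → t=1.210, apex=1.794, x_land=68.916, impact vy=-5.930
  bounce: vy ← 0.68·5.930 = 4.032
Arc 5: start y=0.000, vy=4.032 → t=0.823, apex=0.830, x_land=75.590, impact vy=-4.032
  bounce: vy ← 0.68·4.032 = 2.742
Arc 6: start y=0.000, vy=2.742 → t=0.560, apex=0.384, x_land=80.128, impact vy=-2.742
  bounce: vy ← 0.68·2.742 = 1.865
Arc 7: start y=0.000, vy=1.865 → t=0.381, apex=0.177, x_land=83.214, impact vy=-1.865
  bounce: vy ← 0.68·1.865 = 1.268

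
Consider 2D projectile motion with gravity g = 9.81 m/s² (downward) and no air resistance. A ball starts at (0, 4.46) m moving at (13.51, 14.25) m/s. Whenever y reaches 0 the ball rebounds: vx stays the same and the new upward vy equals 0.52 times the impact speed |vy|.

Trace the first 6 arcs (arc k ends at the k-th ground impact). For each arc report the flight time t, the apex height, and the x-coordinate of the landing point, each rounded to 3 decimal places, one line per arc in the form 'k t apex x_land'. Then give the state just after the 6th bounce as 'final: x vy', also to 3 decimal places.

1 3.190 14.810 43.100
2 1.807 4.005 67.514
3 0.940 1.083 80.210
4 0.489 0.293 86.811
5 0.254 0.079 90.244
6 0.132 0.021 92.029
final: 92.029 0.337

Arc 1: start y=4.460, vy=14.250 → t=3.190, apex=14.810, x_land=43.100, impact vy=-17.046
  bounce: vy ← 0.52·17.046 = 8.864
Arc 2: start y=0.000, vy=8.864 → t=1.807, apex=4.005, x_land=67.514, impact vy=-8.864
  bounce: vy ← 0.52·8.864 = 4.609
Arc 3: start y=0.000, vy=4.609 → t=0.940, apex=1.083, x_land=80.210, impact vy=-4.609
  bounce: vy ← 0.52·4.609 = 2.397
Arc 4: start y=0.000, vy=2.397 → t=0.489, apex=0.293, x_land=86.811, impact vy=-2.397
  bounce: vy ← 0.52·2.397 = 1.246
Arc 5: start y=0.000, vy=1.246 → t=0.254, apex=0.079, x_land=90.244, impact vy=-1.246
  bounce: vy ← 0.52·1.246 = 0.648
Arc 6: start y=0.000, vy=0.648 → t=0.132, apex=0.021, x_land=92.029, impact vy=-0.648
  bounce: vy ← 0.52·0.648 = 0.337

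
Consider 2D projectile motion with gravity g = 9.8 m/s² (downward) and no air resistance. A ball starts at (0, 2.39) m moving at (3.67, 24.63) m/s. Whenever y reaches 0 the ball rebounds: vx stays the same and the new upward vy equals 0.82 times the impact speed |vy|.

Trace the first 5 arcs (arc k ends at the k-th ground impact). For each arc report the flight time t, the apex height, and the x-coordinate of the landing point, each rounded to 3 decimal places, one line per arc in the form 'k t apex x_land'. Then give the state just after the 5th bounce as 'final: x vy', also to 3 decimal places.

Arc 1: start y=2.390, vy=24.630 → t=5.122, apex=33.341, x_land=18.797, impact vy=-25.563
  bounce: vy ← 0.82·25.563 = 20.962
Arc 2: start y=0.000, vy=20.962 → t=4.278, apex=22.418, x_land=34.497, impact vy=-20.962
  bounce: vy ← 0.82·20.962 = 17.189
Arc 3: start y=0.000, vy=17.189 → t=3.508, apex=15.074, x_land=47.371, impact vy=-17.189
  bounce: vy ← 0.82·17.189 = 14.095
Arc 4: start y=0.000, vy=14.095 → t=2.876, apex=10.136, x_land=57.928, impact vy=-14.095
  bounce: vy ← 0.82·14.095 = 11.558
Arc 5: start y=0.000, vy=11.558 → t=2.359, apex=6.815, x_land=66.584, impact vy=-11.558
  bounce: vy ← 0.82·11.558 = 9.477

1 5.122 33.341 18.797
2 4.278 22.418 34.497
3 3.508 15.074 47.371
4 2.876 10.136 57.928
5 2.359 6.815 66.584
final: 66.584 9.477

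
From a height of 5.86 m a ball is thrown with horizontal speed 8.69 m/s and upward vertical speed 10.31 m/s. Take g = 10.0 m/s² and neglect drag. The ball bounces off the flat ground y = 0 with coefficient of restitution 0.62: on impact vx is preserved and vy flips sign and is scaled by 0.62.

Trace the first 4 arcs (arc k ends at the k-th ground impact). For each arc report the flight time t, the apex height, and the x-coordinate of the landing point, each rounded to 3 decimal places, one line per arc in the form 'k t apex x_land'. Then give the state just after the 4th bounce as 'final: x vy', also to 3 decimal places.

Arc 1: start y=5.860, vy=10.310 → t=2.526, apex=11.175, x_land=21.951, impact vy=-14.950
  bounce: vy ← 0.62·14.950 = 9.269
Arc 2: start y=0.000, vy=9.269 → t=1.854, apex=4.296, x_land=38.060, impact vy=-9.269
  bounce: vy ← 0.62·9.269 = 5.747
Arc 3: start y=0.000, vy=5.747 → t=1.149, apex=1.651, x_land=48.048, impact vy=-5.747
  bounce: vy ← 0.62·5.747 = 3.563
Arc 4: start y=0.000, vy=3.563 → t=0.713, apex=0.635, x_land=54.240, impact vy=-3.563
  bounce: vy ← 0.62·3.563 = 2.209

1 2.526 11.175 21.951
2 1.854 4.296 38.060
3 1.149 1.651 48.048
4 0.713 0.635 54.240
final: 54.240 2.209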